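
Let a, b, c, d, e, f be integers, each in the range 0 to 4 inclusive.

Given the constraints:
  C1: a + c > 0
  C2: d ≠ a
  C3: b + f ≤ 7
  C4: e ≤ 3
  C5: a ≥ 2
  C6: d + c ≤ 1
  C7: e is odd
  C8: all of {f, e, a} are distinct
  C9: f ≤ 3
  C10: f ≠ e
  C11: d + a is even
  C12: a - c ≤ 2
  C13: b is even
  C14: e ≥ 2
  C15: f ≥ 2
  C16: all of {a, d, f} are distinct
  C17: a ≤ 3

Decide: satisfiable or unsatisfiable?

Unsatisfiable

Constraints 4, 5, 9, 14, 15, and 17 confine each of f, e, a to the 2 values {2, 3}.
Constraint 8 requires all 3 of them to be distinct, but only 2 values are available — impossible by the pigeonhole principle.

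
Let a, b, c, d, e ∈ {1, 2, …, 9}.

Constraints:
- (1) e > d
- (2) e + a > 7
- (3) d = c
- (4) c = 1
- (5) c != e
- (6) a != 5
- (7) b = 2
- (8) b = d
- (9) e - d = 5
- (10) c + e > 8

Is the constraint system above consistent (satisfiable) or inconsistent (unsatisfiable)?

Unsatisfiable

Constraint 7 fixes b = 2 and constraint 4 fixes c = 1. Constraints 3 and 8 give b = d = c, so b = c. But 2 ≠ 1 — contradiction.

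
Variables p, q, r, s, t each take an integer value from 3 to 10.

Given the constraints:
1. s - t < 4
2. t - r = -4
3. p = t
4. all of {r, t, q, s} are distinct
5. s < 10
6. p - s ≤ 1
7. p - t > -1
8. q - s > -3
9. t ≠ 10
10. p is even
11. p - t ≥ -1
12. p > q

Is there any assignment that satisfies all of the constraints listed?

Satisfiable

Take p = 4, q = 3, r = 8, s = 5, t = 4. Then constraint 1: s - t = 1; constraint 2: t - r = -4, and every other listed constraint is also met.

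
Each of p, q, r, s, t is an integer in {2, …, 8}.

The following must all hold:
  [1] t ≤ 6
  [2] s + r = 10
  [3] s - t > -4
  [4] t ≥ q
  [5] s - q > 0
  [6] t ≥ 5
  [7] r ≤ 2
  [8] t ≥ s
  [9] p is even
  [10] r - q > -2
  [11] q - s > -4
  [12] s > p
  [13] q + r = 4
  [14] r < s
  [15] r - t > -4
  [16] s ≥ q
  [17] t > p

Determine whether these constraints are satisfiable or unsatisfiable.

Unsatisfiable

From constraints 1 and 8: s ≤ t ≤ 6. From constraint 7: r ≤ 2. Hence s + r ≤ 8. But constraint 2 requires s + r = 10, and 10 > 8. Contradiction.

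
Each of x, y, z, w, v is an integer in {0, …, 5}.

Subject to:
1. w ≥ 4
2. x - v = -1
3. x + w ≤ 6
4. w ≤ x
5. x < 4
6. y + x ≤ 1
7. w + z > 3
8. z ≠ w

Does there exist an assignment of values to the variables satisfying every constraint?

From constraints 1 and 4: x ≥ w and w ≥ 4, so x ≥ 4. From constraint 5: x ≤ 3. But 3 < 4, so no value of x works.

Unsatisfiable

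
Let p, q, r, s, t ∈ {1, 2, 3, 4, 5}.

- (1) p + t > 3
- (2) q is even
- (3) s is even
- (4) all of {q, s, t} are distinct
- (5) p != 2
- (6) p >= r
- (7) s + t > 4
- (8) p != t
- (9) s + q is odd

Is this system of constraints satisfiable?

Unsatisfiable

Constraint 3 makes s even and constraint 2 makes q even, so s + q must be even. Constraint 9 says s + q is odd — contradiction.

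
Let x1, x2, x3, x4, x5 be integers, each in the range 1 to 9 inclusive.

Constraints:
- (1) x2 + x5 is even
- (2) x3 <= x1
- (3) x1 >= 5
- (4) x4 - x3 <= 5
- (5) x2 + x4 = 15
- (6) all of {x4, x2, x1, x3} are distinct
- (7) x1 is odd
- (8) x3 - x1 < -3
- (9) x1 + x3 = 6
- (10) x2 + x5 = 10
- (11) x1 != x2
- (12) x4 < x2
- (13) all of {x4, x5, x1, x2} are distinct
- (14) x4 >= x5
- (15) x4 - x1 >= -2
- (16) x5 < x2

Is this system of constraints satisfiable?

The assignment x1 = 5, x2 = 9, x3 = 1, x4 = 6, x5 = 1 works:
  constraint 4 holds since x4 - x3 = 5.
  constraint 5 holds since x2 + x4 = 15.
The rest check out directly.

Satisfiable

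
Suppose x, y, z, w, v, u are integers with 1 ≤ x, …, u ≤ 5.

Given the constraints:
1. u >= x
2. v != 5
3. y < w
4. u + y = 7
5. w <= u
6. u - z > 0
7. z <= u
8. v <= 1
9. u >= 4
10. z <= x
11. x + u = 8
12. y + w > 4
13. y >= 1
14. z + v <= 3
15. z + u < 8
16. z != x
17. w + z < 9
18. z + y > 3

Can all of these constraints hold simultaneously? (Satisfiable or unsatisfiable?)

Try x = 3, y = 2, z = 2, w = 5, v = 1, u = 5.
Check constraint 4: u + y = 7; constraint 6: u - z = 3; constraint 11: x + u = 8. The remaining constraints are straightforward to verify.

Satisfiable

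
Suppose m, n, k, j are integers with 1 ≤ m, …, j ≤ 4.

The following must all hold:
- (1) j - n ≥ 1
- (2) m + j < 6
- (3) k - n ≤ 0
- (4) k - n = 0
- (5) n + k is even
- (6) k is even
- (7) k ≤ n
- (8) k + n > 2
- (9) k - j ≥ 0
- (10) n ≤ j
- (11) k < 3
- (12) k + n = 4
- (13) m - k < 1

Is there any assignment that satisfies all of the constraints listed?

Unsatisfiable

Constraints 1, 3, and 9 give j − n ≥ 1, n − k ≥ 0, k − j ≥ 0.
Adding all 3 inequalities: the left sides telescope to 0, and the right sides sum to 1 + 0 + 0 = 1. So 0 ≥ 1, which is false.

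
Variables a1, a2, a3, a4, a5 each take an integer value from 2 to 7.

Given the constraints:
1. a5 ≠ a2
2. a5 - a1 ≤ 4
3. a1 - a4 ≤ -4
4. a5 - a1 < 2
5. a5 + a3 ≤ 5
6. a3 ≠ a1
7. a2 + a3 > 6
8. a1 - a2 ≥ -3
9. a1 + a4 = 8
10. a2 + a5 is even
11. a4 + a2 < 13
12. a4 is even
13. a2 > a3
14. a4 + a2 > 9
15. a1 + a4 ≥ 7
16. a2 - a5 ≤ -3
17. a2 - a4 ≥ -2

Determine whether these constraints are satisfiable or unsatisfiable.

Unsatisfiable

Constraints 2, 3, 16, and 17 give a5 − a2 ≥ 3, a2 − a4 ≥ -2, a4 − a1 ≥ 4, a1 − a5 ≥ -4.
Adding all 4 inequalities: the left sides telescope to 0, and the right sides sum to 3 + (-2) + 4 + (-4) = 1. So 0 ≥ 1, which is false.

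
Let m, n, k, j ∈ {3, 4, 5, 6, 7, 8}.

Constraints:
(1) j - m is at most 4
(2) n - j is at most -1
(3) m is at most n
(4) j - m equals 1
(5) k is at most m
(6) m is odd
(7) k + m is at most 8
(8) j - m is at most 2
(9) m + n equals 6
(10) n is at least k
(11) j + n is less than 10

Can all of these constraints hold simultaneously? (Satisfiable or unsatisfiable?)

Setting (m, n, k, j) = (3, 3, 3, 4) satisfies everything: constraint 1: j - m = 1; constraint 2: n - j = -1, and the others follow.

Satisfiable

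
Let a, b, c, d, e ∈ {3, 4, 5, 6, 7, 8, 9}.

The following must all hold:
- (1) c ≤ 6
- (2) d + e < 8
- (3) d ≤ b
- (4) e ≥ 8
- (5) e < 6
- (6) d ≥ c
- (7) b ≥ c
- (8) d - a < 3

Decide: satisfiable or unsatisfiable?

Unsatisfiable

From constraint 4: e ≥ 8. From constraint 5: e ≤ 5. But 5 < 8, so no value of e works.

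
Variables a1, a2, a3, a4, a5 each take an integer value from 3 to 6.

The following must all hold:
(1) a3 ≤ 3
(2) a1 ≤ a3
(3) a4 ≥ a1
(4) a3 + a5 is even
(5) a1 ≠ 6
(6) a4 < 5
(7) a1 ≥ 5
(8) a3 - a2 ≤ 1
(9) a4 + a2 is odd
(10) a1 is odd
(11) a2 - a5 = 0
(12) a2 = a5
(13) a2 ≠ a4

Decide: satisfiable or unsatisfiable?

From constraints 3 and 7: a4 ≥ a1 and a1 ≥ 5, so a4 ≥ 5. From constraint 6: a4 ≤ 4. But 4 < 5, so no value of a4 works.

Unsatisfiable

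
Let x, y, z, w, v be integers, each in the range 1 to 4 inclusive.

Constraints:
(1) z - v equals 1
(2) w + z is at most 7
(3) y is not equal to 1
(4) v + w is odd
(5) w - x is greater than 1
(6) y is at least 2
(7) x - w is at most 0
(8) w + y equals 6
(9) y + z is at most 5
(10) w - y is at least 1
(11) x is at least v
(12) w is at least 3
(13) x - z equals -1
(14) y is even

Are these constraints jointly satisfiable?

Setting (x, y, z, w, v) = (1, 2, 2, 4, 1) satisfies everything: constraint 1: z - v = 1; constraint 2: w + z = 6, and the others follow.

Satisfiable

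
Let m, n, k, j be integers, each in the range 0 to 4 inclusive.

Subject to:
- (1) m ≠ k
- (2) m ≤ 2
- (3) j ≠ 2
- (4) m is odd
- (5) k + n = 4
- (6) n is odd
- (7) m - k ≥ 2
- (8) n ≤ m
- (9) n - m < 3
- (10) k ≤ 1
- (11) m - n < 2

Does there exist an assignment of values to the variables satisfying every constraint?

Unsatisfiable

From constraint 10: k ≤ 1. From constraints 2 and 8: n ≤ m ≤ 2. Hence k + n ≤ 3. But constraint 5 requires k + n = 4, and 4 > 3. Contradiction.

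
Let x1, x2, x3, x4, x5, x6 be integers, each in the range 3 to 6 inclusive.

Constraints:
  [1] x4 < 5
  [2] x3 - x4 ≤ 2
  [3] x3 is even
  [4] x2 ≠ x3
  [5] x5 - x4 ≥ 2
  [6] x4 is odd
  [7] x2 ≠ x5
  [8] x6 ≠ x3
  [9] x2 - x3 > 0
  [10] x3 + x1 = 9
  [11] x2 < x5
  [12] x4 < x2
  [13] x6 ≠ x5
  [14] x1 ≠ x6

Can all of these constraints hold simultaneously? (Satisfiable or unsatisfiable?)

Try x1 = 5, x2 = 5, x3 = 4, x4 = 3, x5 = 6, x6 = 3.
Check constraint 2: x3 - x4 = 1; constraint 5: x5 - x4 = 3; constraint 9: x2 - x3 = 1. The remaining constraints are straightforward to verify.

Satisfiable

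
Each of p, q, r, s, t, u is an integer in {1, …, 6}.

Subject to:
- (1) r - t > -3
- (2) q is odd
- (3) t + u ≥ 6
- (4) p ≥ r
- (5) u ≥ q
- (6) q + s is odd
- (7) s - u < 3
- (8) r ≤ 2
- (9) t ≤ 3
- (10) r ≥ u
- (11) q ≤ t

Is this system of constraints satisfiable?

From constraint 9: t ≤ 3. From constraints 8 and 10: u ≤ r ≤ 2. Hence t + u ≤ 5. But constraint 3 requires t + u ≥ 6, and 6 > 5. Contradiction.

Unsatisfiable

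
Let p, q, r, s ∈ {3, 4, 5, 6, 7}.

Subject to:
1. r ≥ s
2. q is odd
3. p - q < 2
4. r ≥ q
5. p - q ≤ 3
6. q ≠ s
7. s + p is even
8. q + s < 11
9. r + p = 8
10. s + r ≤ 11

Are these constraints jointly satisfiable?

Try p = 3, q = 3, r = 5, s = 5.
Check constraint 3: p - q = 0; constraint 5: p - q = 0. The remaining constraints are straightforward to verify.

Satisfiable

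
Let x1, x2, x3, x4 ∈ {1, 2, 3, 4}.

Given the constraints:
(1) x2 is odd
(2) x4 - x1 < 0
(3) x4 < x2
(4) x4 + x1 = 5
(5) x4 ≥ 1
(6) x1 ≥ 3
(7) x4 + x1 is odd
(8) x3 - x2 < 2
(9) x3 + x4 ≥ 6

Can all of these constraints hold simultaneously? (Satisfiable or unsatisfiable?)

Try x1 = 3, x2 = 3, x3 = 4, x4 = 2.
Check constraint 2: x4 - x1 = -1; constraint 4: x4 + x1 = 5; constraint 8: x3 - x2 = 1. The remaining constraints are straightforward to verify.

Satisfiable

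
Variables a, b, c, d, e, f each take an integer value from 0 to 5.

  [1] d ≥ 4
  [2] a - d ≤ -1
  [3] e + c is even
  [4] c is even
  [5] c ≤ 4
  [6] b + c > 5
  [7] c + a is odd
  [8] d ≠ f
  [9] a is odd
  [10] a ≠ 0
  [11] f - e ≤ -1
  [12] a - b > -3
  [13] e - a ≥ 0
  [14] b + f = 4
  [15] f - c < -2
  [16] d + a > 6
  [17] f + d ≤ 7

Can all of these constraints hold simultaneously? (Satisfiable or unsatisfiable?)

Satisfiable

The assignment a = 3, b = 3, c = 4, d = 4, e = 4, f = 1 works:
  constraint 2 holds since a - d = -1.
  constraint 6 holds since b + c = 7.
  constraint 11 holds since f - e = -3.
The rest check out directly.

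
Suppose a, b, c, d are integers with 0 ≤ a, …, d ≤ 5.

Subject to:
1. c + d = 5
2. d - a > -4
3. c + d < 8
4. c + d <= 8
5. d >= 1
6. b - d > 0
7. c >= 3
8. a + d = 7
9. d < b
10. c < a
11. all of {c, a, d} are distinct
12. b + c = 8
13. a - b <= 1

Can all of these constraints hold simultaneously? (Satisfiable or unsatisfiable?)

Satisfiable

The assignment a = 5, b = 5, c = 3, d = 2 works:
  constraint 1 holds since c + d = 5.
  constraint 2 holds since d - a = -3.
  constraint 3 holds since c + d = 5.
The rest check out directly.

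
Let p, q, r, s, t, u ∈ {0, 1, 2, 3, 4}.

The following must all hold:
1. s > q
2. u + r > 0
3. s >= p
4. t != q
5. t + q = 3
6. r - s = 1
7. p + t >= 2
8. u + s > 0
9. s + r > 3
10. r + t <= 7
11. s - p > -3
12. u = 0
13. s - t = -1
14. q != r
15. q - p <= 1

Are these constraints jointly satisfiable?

One satisfying assignment is p = 2, q = 0, r = 3, s = 2, t = 3, u = 0.
For the less obvious constraints — constraint 2: u + r = 3; constraint 5: t + q = 3 — and the others hold by inspection.

Satisfiable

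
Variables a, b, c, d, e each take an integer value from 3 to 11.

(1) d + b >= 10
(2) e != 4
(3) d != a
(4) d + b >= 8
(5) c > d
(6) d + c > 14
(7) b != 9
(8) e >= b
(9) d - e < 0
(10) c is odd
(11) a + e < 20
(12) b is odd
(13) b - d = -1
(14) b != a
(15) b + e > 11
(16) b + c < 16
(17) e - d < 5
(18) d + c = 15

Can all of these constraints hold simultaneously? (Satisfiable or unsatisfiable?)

Take a = 9, b = 5, c = 9, d = 6, e = 9. Then constraint 1: d + b = 11; constraint 4: d + b = 11, and every other listed constraint is also met.

Satisfiable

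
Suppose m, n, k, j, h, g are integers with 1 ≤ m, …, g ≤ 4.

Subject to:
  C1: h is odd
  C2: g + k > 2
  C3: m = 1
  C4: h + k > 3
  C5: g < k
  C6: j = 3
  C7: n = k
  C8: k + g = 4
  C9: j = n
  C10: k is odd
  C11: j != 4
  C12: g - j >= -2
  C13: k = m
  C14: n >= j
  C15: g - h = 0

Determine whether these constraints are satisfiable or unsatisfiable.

Constraint 6 fixes j = 3 and constraint 3 fixes m = 1. Constraints 7, 9, and 13 give j = n = k = m, so j = m. But 3 ≠ 1 — contradiction.

Unsatisfiable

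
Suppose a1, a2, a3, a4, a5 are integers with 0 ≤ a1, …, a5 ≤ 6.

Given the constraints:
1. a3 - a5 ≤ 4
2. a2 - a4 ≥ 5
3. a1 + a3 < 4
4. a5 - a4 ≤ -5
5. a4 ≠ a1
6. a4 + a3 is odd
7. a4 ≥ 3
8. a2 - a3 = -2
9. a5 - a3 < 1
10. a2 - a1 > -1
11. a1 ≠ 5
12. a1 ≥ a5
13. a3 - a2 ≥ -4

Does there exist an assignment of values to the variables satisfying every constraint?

Unsatisfiable

Constraints 1, 2, 4, and 13 give a3 − a2 ≥ -4, a2 − a4 ≥ 5, a4 − a5 ≥ 5, a5 − a3 ≥ -4.
Adding all 4 inequalities: the left sides telescope to 0, and the right sides sum to (-4) + 5 + 5 + (-4) = 2. So 0 ≥ 2, which is false.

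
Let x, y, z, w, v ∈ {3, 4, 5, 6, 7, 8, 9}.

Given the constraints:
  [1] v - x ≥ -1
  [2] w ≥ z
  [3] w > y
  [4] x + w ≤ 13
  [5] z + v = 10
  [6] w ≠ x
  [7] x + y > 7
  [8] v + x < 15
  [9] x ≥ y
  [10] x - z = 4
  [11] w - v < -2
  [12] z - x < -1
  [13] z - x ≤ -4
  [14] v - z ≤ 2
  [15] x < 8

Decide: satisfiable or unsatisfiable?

Constraints 1, 13, and 14 give v − x ≥ -1, x − z ≥ 4, z − v ≥ -2.
Adding all 3 inequalities: the left sides telescope to 0, and the right sides sum to (-1) + 4 + (-2) = 1. So 0 ≥ 1, which is false.

Unsatisfiable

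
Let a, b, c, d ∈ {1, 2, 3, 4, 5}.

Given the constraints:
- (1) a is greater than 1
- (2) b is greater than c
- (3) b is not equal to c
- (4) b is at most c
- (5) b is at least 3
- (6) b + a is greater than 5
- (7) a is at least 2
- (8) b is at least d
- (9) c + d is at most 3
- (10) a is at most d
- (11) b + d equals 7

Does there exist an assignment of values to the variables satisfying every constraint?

From constraints 4 and 5: c ≥ b ≥ 3. From constraints 7 and 10: d ≥ a ≥ 2. Hence c + d ≥ 5. But constraint 9 requires c + d ≤ 3, and 3 < 5. Contradiction.

Unsatisfiable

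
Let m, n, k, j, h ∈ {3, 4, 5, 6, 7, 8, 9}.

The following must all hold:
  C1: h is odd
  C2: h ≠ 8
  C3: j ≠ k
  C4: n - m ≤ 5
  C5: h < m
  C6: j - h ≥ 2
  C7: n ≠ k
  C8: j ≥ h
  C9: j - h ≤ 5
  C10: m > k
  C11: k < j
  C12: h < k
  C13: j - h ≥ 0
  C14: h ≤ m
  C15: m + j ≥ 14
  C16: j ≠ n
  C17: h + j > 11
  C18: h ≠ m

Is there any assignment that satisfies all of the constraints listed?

One satisfying assignment is m = 7, n = 9, k = 6, j = 7, h = 5.
For the less obvious constraints — constraint 4: n - m = 2; constraint 6: j - h = 2; constraint 9: j - h = 2 — and the others hold by inspection.

Satisfiable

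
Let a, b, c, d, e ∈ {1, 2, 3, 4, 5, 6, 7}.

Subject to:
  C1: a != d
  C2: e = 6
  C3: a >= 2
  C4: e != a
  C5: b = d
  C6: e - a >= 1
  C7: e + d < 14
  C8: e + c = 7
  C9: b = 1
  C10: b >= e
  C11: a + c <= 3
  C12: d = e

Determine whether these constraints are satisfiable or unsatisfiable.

Unsatisfiable

Constraint 9 fixes b = 1 and constraint 2 fixes e = 6. Constraints 5 and 12 give b = d = e, so b = e. But 1 ≠ 6 — contradiction.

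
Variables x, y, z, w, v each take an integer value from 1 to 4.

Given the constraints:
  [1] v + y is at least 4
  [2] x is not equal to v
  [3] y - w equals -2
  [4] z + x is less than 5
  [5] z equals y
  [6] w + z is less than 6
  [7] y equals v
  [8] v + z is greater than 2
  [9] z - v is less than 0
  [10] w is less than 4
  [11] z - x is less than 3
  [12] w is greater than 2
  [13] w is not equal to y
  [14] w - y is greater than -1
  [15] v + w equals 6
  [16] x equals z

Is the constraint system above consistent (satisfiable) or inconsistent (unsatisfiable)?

Unsatisfiable

From constraints 5, 7, and 16, x = z = y = v, so x = v. But constraint 2 says x ≠ v. Contradiction.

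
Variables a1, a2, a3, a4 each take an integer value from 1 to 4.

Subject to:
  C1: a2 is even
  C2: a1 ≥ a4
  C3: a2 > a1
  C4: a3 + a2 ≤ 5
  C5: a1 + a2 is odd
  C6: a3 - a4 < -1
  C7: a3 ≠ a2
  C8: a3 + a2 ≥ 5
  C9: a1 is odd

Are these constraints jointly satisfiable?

Try a1 = 3, a2 = 4, a3 = 1, a4 = 3.
Check constraint 4: a3 + a2 = 5; constraint 6: a3 - a4 = -2. The remaining constraints are straightforward to verify.

Satisfiable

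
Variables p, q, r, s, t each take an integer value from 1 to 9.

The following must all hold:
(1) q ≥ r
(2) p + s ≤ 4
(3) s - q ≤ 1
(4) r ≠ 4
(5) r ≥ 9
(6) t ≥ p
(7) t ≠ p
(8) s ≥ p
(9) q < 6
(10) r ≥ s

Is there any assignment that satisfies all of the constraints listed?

From constraints 1 and 5: q ≥ r and r ≥ 9, so q ≥ 9. From constraint 9: q ≤ 5. But 5 < 9, so no value of q works.

Unsatisfiable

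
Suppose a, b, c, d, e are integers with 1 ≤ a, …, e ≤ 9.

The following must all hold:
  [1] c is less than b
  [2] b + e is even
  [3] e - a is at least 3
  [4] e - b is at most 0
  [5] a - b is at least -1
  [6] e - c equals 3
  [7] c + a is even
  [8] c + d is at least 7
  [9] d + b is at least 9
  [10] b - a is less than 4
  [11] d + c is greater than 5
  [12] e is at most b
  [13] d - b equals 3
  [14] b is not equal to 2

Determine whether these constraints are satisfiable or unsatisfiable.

Unsatisfiable

Constraints 3, 4, and 5 give b − e ≥ 0, e − a ≥ 3, a − b ≥ -1.
Adding all 3 inequalities: the left sides telescope to 0, and the right sides sum to 0 + 3 + (-1) = 2. So 0 ≥ 2, which is false.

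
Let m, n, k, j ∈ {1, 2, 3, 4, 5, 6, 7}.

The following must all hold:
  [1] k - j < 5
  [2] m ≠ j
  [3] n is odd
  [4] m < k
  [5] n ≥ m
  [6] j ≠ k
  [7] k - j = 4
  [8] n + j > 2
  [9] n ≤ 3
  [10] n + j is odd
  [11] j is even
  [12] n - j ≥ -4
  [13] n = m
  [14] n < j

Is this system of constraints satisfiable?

Satisfiable

The assignment m = 1, n = 1, k = 6, j = 2 works:
  constraint 1 holds since k - j = 4.
  constraint 7 holds since k - j = 4.
The rest check out directly.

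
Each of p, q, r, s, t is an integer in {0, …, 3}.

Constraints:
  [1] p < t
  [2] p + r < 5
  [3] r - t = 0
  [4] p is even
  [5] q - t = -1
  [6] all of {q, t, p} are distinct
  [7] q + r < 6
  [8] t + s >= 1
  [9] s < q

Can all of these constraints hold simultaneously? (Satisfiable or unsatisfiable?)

Satisfiable

One satisfying assignment is p = 0, q = 1, r = 2, s = 0, t = 2.
For the less obvious constraints — constraint 2: p + r = 2; constraint 3: r - t = 0; constraint 5: q - t = -1 — and the others hold by inspection.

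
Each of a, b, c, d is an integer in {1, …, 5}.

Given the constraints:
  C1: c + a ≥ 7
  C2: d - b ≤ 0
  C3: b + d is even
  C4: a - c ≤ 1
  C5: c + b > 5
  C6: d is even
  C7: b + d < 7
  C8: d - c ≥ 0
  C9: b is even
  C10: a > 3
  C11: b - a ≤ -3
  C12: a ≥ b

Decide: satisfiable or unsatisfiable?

Unsatisfiable

Constraints 2, 4, 8, and 11 give b − d ≥ 0, d − c ≥ 0, c − a ≥ -1, a − b ≥ 3.
Adding all 4 inequalities: the left sides telescope to 0, and the right sides sum to 0 + 0 + (-1) + 3 = 2. So 0 ≥ 2, which is false.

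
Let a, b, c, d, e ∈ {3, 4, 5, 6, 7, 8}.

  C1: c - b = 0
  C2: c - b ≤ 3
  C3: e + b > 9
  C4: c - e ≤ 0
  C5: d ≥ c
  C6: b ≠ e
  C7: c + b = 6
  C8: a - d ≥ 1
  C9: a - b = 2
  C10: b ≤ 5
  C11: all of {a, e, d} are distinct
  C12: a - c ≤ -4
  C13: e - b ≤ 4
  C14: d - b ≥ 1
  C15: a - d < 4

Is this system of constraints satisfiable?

Constraints 4, 8, 12, 13, and 14 give d − b ≥ 1, b − e ≥ -4, e − c ≥ 0, c − a ≥ 4, a − d ≥ 1.
Adding all 5 inequalities: the left sides telescope to 0, and the right sides sum to 1 + (-4) + 0 + 4 + 1 = 2. So 0 ≥ 2, which is false.

Unsatisfiable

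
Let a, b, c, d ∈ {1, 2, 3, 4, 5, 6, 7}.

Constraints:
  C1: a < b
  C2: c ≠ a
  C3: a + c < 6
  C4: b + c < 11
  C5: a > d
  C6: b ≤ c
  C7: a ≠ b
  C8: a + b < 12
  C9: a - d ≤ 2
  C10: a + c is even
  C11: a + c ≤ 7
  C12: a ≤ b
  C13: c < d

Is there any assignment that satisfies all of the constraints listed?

Unsatisfiable

Constraints 5, 6, 12, and 13 give c < d, d < a, a ≤ b, b ≤ c. Chaining: c < d < a ≤ b ≤ c, which forces c < c — impossible.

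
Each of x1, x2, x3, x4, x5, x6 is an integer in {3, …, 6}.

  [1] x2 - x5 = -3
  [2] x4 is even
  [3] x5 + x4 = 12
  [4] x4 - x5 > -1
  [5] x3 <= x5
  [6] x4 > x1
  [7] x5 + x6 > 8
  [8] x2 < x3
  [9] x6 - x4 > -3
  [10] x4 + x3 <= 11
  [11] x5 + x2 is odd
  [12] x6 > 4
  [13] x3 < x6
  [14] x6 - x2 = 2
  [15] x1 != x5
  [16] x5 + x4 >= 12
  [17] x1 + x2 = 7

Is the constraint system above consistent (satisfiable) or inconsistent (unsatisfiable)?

Satisfiable

The assignment x1 = 4, x2 = 3, x3 = 4, x4 = 6, x5 = 6, x6 = 5 works:
  constraint 1 holds since x2 - x5 = -3.
  constraint 3 holds since x5 + x4 = 12.
  constraint 4 holds since x4 - x5 = 0.
The rest check out directly.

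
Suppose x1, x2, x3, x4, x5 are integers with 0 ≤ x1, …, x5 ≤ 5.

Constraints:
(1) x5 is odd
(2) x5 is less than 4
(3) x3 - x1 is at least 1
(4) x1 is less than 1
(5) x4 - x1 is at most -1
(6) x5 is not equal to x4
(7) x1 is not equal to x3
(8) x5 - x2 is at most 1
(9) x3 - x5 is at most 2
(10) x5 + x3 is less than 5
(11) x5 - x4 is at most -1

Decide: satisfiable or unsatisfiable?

Constraints 3, 5, 9, and 11 give x3 − x1 ≥ 1, x1 − x4 ≥ 1, x4 − x5 ≥ 1, x5 − x3 ≥ -2.
Adding all 4 inequalities: the left sides telescope to 0, and the right sides sum to 1 + 1 + 1 + (-2) = 1. So 0 ≥ 1, which is false.

Unsatisfiable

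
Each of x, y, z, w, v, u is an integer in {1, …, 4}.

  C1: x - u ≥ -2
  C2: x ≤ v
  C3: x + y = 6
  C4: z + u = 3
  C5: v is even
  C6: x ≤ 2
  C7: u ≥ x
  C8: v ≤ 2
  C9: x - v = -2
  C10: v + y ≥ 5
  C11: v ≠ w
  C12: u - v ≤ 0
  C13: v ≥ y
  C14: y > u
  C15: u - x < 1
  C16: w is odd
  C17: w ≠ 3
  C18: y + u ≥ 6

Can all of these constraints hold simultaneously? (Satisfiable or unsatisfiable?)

From constraint 6: x ≤ 2. From constraints 8 and 13: y ≤ v ≤ 2. Hence x + y ≤ 4. But constraint 3 requires x + y = 6, and 6 > 4. Contradiction.

Unsatisfiable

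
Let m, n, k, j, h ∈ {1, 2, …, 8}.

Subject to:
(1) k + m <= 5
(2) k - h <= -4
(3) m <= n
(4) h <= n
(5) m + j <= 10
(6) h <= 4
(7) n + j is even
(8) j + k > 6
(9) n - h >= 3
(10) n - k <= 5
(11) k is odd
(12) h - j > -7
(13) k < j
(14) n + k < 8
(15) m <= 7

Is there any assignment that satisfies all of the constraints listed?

Unsatisfiable

Constraints 2, 9, and 10 give k − n ≥ -5, n − h ≥ 3, h − k ≥ 4.
Adding all 3 inequalities: the left sides telescope to 0, and the right sides sum to (-5) + 3 + 4 = 2. So 0 ≥ 2, which is false.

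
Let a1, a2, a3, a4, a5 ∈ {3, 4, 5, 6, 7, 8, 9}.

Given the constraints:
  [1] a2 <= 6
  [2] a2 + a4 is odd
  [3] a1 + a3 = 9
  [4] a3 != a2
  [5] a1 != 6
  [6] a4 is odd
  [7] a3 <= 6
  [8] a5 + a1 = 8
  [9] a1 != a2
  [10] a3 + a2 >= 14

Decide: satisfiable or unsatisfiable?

Unsatisfiable

From constraint 7: a3 ≤ 6. From constraint 1: a2 ≤ 6. Hence a3 + a2 ≤ 12. But constraint 10 requires a3 + a2 ≥ 14, and 14 > 12. Contradiction.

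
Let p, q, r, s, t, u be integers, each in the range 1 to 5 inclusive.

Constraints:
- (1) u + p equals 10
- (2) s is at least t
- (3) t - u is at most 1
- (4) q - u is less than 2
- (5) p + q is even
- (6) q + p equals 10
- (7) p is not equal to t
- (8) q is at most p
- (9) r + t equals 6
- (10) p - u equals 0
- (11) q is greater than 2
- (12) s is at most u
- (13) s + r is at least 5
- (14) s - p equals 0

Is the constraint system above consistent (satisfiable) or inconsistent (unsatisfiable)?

Satisfiable

One satisfying assignment is p = 5, q = 5, r = 3, s = 5, t = 3, u = 5.
For the less obvious constraints — constraint 1: u + p = 10; constraint 3: t - u = -2; constraint 4: q - u = 0 — and the others hold by inspection.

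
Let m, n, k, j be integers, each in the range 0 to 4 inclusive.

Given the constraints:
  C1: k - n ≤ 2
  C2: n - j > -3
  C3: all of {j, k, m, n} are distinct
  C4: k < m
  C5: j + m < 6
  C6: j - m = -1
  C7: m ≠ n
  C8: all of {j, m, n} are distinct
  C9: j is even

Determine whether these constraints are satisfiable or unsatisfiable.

Take m = 3, n = 1, k = 0, j = 2. Then constraint 1: k - n = -1; constraint 2: n - j = -1, and every other listed constraint is also met.

Satisfiable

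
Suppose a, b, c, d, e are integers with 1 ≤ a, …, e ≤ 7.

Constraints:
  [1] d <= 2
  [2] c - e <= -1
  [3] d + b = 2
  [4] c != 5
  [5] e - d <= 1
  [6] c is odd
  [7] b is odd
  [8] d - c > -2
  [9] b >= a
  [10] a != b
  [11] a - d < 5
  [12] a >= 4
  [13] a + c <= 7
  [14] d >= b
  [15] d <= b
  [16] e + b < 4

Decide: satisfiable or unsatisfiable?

Unsatisfiable

From constraints 9 and 12: b ≥ a and a ≥ 4, so b ≥ 4. From constraints 1 and 14: b ≤ d and d ≤ 2, so b ≤ 2. But 2 < 4, so no value of b works.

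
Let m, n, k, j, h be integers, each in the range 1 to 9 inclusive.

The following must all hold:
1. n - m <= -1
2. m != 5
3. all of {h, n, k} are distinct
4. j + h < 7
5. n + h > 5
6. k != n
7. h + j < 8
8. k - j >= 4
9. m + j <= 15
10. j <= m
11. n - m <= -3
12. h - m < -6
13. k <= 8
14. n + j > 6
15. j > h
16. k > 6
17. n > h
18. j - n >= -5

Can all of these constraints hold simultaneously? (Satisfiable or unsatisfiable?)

One satisfying assignment is m = 9, n = 5, k = 8, j = 3, h = 2.
For the less obvious constraints — constraint 1: n - m = -4; constraint 4: j + h = 5; constraint 5: n + h = 7 — and the others hold by inspection.

Satisfiable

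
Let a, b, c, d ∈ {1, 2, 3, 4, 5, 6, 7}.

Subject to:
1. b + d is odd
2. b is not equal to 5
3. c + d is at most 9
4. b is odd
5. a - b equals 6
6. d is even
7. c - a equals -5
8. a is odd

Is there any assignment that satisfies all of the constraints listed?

Setting (a, b, c, d) = (7, 1, 2, 4) satisfies everything: constraint 3: c + d = 6; constraint 5: a - b = 6; constraint 7: c - a = -5, and the others follow.

Satisfiable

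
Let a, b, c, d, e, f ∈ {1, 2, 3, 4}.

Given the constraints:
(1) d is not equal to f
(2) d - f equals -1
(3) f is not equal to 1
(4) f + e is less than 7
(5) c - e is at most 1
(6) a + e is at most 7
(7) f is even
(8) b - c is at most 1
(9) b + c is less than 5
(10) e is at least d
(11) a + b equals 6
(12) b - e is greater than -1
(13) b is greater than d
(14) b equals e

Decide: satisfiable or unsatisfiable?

Satisfiable

The assignment a = 4, b = 2, c = 2, d = 1, e = 2, f = 2 works:
  constraint 2 holds since d - f = -1.
  constraint 4 holds since f + e = 4.
  constraint 5 holds since c - e = 0.
The rest check out directly.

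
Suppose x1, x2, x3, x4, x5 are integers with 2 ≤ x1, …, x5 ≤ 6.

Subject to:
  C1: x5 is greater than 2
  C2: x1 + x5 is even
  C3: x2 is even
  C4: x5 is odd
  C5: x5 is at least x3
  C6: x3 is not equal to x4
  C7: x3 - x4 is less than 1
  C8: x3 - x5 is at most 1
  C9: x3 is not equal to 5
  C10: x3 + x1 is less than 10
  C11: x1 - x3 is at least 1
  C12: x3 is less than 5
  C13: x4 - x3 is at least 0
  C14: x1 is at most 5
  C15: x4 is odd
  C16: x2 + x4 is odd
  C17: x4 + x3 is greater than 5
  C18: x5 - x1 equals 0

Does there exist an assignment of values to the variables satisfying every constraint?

One satisfying assignment is x1 = 5, x2 = 4, x3 = 3, x4 = 5, x5 = 5.
For the less obvious constraints — constraint 7: x3 - x4 = -2; constraint 8: x3 - x5 = -2; constraint 10: x3 + x1 = 8 — and the others hold by inspection.

Satisfiable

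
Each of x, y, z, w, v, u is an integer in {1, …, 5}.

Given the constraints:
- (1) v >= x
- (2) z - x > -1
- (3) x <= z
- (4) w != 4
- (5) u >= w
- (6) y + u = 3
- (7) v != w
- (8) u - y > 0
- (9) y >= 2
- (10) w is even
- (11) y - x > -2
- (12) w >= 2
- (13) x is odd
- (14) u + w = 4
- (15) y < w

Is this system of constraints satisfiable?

From constraint 9: y ≥ 2. From constraints 5 and 12: u ≥ w ≥ 2. Hence y + u ≥ 4. But constraint 6 requires y + u = 3, and 3 < 4. Contradiction.

Unsatisfiable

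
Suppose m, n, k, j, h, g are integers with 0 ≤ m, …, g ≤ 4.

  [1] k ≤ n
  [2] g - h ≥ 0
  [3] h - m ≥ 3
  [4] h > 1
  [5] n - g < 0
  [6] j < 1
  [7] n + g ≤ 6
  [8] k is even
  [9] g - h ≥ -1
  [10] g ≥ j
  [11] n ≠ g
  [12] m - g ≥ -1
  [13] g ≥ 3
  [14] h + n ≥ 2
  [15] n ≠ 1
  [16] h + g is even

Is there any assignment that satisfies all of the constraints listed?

Unsatisfiable

Constraints 2, 3, and 12 give h − m ≥ 3, m − g ≥ -1, g − h ≥ 0.
Adding all 3 inequalities: the left sides telescope to 0, and the right sides sum to 3 + (-1) + 0 = 2. So 0 ≥ 2, which is false.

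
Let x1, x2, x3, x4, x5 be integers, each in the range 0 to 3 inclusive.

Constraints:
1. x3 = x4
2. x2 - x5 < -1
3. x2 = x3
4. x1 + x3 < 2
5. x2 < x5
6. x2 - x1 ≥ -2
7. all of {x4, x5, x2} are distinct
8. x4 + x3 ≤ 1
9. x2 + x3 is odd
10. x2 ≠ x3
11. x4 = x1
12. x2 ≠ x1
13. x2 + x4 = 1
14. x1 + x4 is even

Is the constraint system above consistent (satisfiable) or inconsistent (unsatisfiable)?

From constraints 1, 3, and 11, x2 = x3 = x4 = x1, so x2 = x1. But constraint 12 says x2 ≠ x1. Contradiction.

Unsatisfiable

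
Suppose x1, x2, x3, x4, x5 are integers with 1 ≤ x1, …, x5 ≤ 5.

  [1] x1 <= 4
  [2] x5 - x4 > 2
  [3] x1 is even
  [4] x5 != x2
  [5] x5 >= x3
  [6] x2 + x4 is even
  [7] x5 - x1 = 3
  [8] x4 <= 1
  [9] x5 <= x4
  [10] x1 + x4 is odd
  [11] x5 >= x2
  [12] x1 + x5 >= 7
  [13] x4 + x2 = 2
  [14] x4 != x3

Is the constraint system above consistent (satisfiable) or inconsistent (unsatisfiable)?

From constraint 1: x1 ≤ 4. From constraints 8 and 9: x5 ≤ x4 ≤ 1. Hence x1 + x5 ≤ 5. But constraint 12 requires x1 + x5 ≥ 7, and 7 > 5. Contradiction.

Unsatisfiable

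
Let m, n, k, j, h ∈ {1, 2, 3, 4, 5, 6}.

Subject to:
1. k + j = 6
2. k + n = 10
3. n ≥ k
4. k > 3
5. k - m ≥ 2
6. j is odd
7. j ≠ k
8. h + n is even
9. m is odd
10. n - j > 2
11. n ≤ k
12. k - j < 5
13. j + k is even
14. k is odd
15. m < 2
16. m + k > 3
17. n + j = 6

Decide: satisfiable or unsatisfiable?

Take m = 1, n = 5, k = 5, j = 1, h = 1. Then constraint 1: k + j = 6; constraint 2: k + n = 10, and every other listed constraint is also met.

Satisfiable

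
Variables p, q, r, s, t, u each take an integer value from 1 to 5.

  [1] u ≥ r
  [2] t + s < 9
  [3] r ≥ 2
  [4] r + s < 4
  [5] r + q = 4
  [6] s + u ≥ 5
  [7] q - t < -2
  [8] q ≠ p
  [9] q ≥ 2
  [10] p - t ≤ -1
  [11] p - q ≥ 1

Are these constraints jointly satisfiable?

The assignment p = 3, q = 2, r = 2, s = 1, t = 5, u = 5 works:
  constraint 2 holds since t + s = 6.
  constraint 4 holds since r + s = 3.
The rest check out directly.

Satisfiable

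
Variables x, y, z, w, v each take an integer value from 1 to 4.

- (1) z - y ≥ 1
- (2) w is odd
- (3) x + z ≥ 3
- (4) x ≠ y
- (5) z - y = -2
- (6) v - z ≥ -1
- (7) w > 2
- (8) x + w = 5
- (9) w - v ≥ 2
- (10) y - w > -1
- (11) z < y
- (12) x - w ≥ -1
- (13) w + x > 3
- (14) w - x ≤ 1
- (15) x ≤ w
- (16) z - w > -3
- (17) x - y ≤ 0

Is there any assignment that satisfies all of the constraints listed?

Unsatisfiable

Constraints 1, 6, 9, 12, and 17 give y − x ≥ 0, x − w ≥ -1, w − v ≥ 2, v − z ≥ -1, z − y ≥ 1.
Adding all 5 inequalities: the left sides telescope to 0, and the right sides sum to 0 + (-1) + 2 + (-1) + 1 = 1. So 0 ≥ 1, which is false.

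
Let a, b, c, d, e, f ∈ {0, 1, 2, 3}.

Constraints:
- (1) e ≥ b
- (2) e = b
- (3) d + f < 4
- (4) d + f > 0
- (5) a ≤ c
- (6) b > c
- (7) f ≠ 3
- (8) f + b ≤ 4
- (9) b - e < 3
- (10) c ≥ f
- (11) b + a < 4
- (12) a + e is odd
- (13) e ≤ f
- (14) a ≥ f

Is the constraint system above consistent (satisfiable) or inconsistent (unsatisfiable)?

Constraints 1, 6, 10, and 13 give c < b, b ≤ e, e ≤ f, f ≤ c. Chaining: c < b ≤ e ≤ f ≤ c, which forces c < c — impossible.

Unsatisfiable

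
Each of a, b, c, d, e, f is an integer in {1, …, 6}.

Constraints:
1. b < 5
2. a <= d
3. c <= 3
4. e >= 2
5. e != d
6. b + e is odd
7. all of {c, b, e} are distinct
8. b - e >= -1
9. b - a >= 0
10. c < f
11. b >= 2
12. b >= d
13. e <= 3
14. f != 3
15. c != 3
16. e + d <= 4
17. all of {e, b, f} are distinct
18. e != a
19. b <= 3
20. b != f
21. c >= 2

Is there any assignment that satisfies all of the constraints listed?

Constraints 3, 4, 11, 13, 19, and 21 confine each of c, b, e to the 2 values {2, 3}.
Constraint 7 requires all 3 of them to be distinct, but only 2 values are available — impossible by the pigeonhole principle.

Unsatisfiable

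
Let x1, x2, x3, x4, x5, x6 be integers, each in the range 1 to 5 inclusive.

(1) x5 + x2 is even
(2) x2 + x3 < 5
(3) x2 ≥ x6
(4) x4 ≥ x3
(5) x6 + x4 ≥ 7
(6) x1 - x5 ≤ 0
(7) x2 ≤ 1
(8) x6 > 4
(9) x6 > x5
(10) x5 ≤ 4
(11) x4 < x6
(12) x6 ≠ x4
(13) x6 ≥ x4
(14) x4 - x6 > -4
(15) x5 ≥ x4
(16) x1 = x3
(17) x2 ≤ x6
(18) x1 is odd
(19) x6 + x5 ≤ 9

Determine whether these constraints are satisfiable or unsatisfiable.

Unsatisfiable

From constraints 3 and 7: x6 ≤ x2 ≤ 1. From constraints 10 and 15: x4 ≤ x5 ≤ 4. Hence x6 + x4 ≤ 5. But constraint 5 requires x6 + x4 ≥ 7, and 7 > 5. Contradiction.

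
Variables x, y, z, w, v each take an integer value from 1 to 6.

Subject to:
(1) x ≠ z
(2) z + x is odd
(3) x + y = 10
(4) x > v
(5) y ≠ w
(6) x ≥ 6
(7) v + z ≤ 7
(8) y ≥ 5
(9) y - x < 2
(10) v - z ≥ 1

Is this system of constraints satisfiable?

Unsatisfiable

From constraint 6: x ≥ 6. From constraint 8: y ≥ 5. Hence x + y ≥ 11. But constraint 3 requires x + y = 10, and 10 < 11. Contradiction.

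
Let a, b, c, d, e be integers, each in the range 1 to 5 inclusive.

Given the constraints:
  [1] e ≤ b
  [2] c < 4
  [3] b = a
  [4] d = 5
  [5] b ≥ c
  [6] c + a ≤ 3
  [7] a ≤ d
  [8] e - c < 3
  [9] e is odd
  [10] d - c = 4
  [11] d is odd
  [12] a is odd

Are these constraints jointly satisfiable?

Satisfiable

Take a = 1, b = 1, c = 1, d = 5, e = 1. Then constraint 6: c + a = 2; constraint 8: e - c = 0, and every other listed constraint is also met.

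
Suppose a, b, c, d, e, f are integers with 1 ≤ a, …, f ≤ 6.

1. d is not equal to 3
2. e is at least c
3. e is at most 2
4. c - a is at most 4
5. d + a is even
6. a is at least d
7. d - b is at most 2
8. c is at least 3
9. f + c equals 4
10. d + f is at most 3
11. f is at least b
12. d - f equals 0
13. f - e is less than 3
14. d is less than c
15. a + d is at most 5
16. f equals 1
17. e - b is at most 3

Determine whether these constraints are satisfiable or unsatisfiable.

From constraint 8: c ≥ 3. From constraints 2 and 3: c ≤ e and e ≤ 2, so c ≤ 2. But 2 < 3, so no value of c works.

Unsatisfiable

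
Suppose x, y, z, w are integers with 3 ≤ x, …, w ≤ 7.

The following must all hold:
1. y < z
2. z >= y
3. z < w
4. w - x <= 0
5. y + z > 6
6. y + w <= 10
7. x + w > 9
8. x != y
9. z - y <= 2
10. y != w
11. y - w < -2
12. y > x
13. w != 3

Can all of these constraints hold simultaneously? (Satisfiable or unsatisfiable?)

Constraints 1, 3, 4, and 12 give z < w, w ≤ x, x < y, y < z. Chaining: z < w ≤ x < y < z, which forces z < z — impossible.

Unsatisfiable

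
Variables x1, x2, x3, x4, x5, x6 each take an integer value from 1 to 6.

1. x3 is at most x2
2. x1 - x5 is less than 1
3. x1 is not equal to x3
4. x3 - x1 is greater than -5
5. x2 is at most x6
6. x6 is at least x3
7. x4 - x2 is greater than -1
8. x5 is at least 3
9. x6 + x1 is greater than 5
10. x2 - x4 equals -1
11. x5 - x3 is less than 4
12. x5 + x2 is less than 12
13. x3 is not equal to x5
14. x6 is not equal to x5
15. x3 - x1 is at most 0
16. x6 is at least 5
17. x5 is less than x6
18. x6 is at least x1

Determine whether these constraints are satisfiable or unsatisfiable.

The assignment x1 = 3, x2 = 5, x3 = 1, x4 = 6, x5 = 4, x6 = 5 works:
  constraint 2 holds since x1 - x5 = -1.
  constraint 4 holds since x3 - x1 = -2.
The rest check out directly.

Satisfiable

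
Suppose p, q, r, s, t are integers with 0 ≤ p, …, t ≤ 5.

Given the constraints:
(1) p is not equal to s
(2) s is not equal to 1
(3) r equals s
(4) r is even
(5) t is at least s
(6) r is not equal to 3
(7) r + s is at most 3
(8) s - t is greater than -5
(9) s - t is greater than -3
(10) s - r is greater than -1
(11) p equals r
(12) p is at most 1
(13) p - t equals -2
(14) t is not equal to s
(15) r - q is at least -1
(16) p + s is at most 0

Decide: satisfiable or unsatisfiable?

Unsatisfiable

From constraints 3 and 11, p = r = s, so p = s. But constraint 1 says p ≠ s. Contradiction.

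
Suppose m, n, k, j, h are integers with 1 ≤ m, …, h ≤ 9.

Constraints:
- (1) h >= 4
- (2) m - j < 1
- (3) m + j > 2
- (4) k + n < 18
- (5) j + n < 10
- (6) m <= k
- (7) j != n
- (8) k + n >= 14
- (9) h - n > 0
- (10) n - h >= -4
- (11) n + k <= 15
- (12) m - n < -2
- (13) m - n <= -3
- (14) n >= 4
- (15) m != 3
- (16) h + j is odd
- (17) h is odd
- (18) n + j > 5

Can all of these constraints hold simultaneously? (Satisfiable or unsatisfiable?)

One satisfying assignment is m = 1, n = 6, k = 9, j = 2, h = 7.
For the less obvious constraints — constraint 2: m - j = -1; constraint 3: m + j = 3; constraint 4: k + n = 15 — and the others hold by inspection.

Satisfiable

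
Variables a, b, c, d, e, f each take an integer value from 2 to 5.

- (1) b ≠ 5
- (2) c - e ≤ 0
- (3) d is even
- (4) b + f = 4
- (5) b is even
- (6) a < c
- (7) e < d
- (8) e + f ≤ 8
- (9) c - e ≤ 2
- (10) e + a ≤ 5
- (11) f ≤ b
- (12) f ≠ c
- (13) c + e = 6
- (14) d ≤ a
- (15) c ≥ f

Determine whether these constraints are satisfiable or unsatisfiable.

Unsatisfiable

Constraints 2, 6, 7, and 14 give d ≤ a, a < c, c ≤ e, e < d. Chaining: d ≤ a < c ≤ e < d, which forces d < d — impossible.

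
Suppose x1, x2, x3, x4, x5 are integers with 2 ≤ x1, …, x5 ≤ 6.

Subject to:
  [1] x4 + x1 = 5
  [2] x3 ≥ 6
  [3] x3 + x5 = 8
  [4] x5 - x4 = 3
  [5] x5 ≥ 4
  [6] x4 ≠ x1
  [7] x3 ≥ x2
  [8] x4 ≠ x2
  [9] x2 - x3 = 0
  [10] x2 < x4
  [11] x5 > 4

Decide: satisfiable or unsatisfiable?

Unsatisfiable

From constraint 2: x3 ≥ 6. From constraint 5: x5 ≥ 4. Hence x3 + x5 ≥ 10. But constraint 3 requires x3 + x5 = 8, and 8 < 10. Contradiction.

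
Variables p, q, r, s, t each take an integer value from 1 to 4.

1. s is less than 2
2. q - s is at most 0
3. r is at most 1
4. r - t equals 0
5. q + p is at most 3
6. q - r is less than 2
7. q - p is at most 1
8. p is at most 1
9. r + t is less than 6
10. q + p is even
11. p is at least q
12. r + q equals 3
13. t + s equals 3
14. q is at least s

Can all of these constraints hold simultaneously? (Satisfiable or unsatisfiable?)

Unsatisfiable

From constraint 3: r ≤ 1. From constraints 8 and 11: q ≤ p ≤ 1. Hence r + q ≤ 2. But constraint 12 requires r + q = 3, and 3 > 2. Contradiction.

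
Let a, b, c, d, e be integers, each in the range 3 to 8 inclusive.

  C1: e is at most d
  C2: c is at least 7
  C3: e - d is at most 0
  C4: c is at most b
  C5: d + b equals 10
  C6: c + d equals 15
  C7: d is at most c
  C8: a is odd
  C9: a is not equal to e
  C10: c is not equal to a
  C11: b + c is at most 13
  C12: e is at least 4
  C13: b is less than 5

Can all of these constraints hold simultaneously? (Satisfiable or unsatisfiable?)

Unsatisfiable

From constraints 1 and 12: d ≥ e ≥ 4. From constraints 2 and 4: b ≥ c ≥ 7. Hence d + b ≥ 11. But constraint 5 requires d + b = 10, and 10 < 11. Contradiction.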